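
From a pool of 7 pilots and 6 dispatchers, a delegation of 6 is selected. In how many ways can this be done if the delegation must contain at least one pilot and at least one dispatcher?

Total 6-person selections from all 13: C(13,6) = 1716.
Selections missing a whole group: no pilots → C(6,6) = 1; no dispatchers → C(7,6) = 7.
Both groups omitted at once is impossible, so 1716 − 8 = 1708.

1708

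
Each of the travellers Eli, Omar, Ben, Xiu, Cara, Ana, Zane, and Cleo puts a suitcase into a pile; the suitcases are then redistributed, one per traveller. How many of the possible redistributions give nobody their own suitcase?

14833

Count assignments avoiding every fixed point. For any j of the 8 travellers fixed to their own suitcase, the other 8−j can be arranged in (8−j)! ways.
By inclusion–exclusion this is Σ_{j=0}^{8} (−1)^j C(8,j)·(8−j)!.
Computing: 40320 − 40320 + 20160 − 6720 + 1680 − 336 + 56 − 8 + 1 = 14833.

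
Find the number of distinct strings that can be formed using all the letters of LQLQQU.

60

LQLQQU has 6 letters with L appearing twice and Q appearing 3 times.
So there are 6! / (3!·2!) = 60 distinguishable arrangements.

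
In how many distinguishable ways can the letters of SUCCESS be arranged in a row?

The 7 letters of SUCCESS have repeats: C appearing twice and S appearing 3 times.
Dividing 7! = 5040 by 3!·2! = 12 for the repeated letters gives 420.

420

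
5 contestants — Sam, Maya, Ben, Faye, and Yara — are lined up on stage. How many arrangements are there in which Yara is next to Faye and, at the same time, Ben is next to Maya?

24

Treat {Yara,Faye} as one block (2 orders) and {Ben,Maya} as another (2 orders).
That leaves 3 units to arrange: 2 × 2 × 3! = 4 × 6 = 24.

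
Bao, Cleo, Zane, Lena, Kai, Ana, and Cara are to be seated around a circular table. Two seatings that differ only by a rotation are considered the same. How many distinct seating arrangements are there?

720

Fix one person's seat to break rotational symmetry; the remaining 6 people can be arranged in (6)! = 720 ways.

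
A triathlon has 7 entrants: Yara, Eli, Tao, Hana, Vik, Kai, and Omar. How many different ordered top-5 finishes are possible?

There are 7 choices for 1st place, 6 for 2nd, and so on down to 3 for position 5.
That gives 7 × 6 × 5 × 4 × 3 = 2520.

2520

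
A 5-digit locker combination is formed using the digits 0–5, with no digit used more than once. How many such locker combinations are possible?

720

This is a permutation of 5 out of 6: P(6,5) = 6!/1!.
That product is 6 × 5 × 4 × 3 × 2 = 720.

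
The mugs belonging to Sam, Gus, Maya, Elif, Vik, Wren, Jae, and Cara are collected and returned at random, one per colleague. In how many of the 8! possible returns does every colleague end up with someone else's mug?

This is the derangement count D_8: permutations of 8 items with no fixed point.
By inclusion–exclusion this is Σ_{j=0}^{8} (−1)^j C(8,j)·(8−j)!.
Computing: 40320 − 40320 + 20160 − 6720 + 1680 − 336 + 56 − 8 + 1 = 14833.

14833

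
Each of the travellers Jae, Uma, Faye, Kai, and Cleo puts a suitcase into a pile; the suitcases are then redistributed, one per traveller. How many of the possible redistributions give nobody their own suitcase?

44

Let Aᵢ be the assignments in which traveller i gets their own suitcase. We want the size of the complement of A₁∪…∪A_5.
By inclusion–exclusion this is Σ_{j=0}^{5} (−1)^j C(5,j)·(5−j)!.
Computing: 120 − 120 + 60 − 20 + 5 − 1 = 44.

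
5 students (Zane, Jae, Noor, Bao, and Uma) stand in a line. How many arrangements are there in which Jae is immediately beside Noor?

48

Glue Jae and Noor into one block (2 internal orders), leaving 4 units to arrange in a row.
That gives 2 × 4! = 2 × 24 = 48.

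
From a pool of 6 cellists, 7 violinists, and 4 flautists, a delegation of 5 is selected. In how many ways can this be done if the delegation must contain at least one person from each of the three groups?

4214

Unrestricted: C(17,5) = 6188 ways to pick any 5 of the 17.
Selections missing a whole group: no cellists → C(11,5) = 462; no violinists → C(10,5) = 252; no flautists → C(13,5) = 1287.
Add back selections omitting two groups (i.e. drawn from a single group): C(6,5) + C(7,5) + C(4,5) = 27.
By inclusion–exclusion: 6188 − 2001 + 27 = 4214.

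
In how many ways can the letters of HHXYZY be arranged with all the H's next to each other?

60

Treat the 2 copies of H as a single block. The multiset to arrange is then {HH, X, Y, Y, Z}, 5 items in all.
That gives (5)!/(2!) = 60 arrangements.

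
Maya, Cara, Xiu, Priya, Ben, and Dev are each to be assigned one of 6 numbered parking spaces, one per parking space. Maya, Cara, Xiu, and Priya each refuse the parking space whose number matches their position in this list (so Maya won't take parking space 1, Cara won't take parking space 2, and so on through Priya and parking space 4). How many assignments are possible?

Let Aᵢ (for 1 ≤ i ≤ 4) be the placements that put person i in their forbidden parking space. Any j of these fix j positions, leaving (6−j)! ways to fill the rest, and there are C(4,j) ways to pick which j.
By inclusion–exclusion, the number of valid placements is Σ_{j=0}^{4} (−1)^j C(4,j)·(6−j)!.
Computing: 720 − 480 + 144 − 24 + 2 = 362.

362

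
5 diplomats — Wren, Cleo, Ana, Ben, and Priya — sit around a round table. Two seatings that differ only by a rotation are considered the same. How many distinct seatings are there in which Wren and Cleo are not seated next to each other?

12

Without the restriction there are (4)! = 24 seatings.
Those with Wren next to Cleo: fuse the pair into one unit and seat 4 units around a circle — 2·(3)! = 12.
Subtracting, 24 − 12 = 12.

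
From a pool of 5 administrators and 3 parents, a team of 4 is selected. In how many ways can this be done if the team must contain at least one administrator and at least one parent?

65

With no constraint there are C(8,4) = 70 possible selections.
Subtract selections that omit an entire group: no administrators → C(3,4) = 0; no parents → C(5,4) = 5.
Both groups omitted at once is impossible, so 70 − 5 = 65.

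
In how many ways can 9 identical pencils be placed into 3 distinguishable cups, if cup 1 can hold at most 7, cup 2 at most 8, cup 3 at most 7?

48

By stars and bars, unrestricted non-negative solutions to x_1+…+x_3 = 9 number C(9+2,2) = 55.
Subtract solutions that violate a single cap (substitute x_i' = x_i − (cap_i+1)): x_1 ≥ 8 gives C(3,2) = 3; x_2 ≥ 9 gives C(2,2) = 1; x_3 ≥ 8 gives C(3,2) = 3. Together 7.
No two caps can be exceeded simultaneously, so the pair terms are all 0.
By inclusion–exclusion the count is 55 − 7 + 0 = 48.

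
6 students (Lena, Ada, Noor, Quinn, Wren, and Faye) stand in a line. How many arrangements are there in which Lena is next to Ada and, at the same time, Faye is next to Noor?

96

Treat {Lena,Ada} as one block (2 orders) and {Faye,Noor} as another (2 orders).
That leaves 4 units to arrange: 2 × 2 × 4! = 4 × 24 = 96.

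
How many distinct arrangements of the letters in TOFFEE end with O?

30

Fix O in the last position and arrange the remaining 5 letters.
Those 5 letters have E appearing twice and F appearing twice, giving (5)!/(2!·2!) = 30.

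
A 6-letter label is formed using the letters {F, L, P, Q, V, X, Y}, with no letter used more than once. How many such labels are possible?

This is a permutation of 6 out of 7: P(7,6) = 7!/1!.
That product is 7 × 6 × 5 × 4 × 3 × 2 = 5040.

5040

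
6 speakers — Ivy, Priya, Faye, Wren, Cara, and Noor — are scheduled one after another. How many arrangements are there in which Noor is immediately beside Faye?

240

Treat {Noor, Faye} as a single unit. There are 5 units to order, and the pair itself can be ordered 2 ways.
So the count is 2·(5)! = 240.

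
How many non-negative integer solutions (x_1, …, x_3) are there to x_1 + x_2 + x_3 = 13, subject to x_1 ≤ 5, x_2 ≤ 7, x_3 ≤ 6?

Ignoring the caps, the number of non-negative solutions to x_1+…+x_3 = 13 is C(15,2) = 105.
Subtract solutions that violate a single cap (substitute x_i' = x_i − (cap_i+1)): x_1 ≥ 6 gives C(9,2) = 36; x_2 ≥ 8 gives C(7,2) = 21; x_3 ≥ 7 gives C(8,2) = 28. Together 85.
Add back pairs where two caps are both exceeded: 0 + 1 + 0 = 1.
By inclusion–exclusion the count is 105 − 85 + 1 = 21.

21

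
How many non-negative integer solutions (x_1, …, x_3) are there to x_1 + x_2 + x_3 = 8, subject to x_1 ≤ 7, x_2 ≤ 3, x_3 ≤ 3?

Without the upper bounds there are C(10,2) = 45 ways to split 8 among 3 variables.
Subtract solutions that violate a single cap (substitute x_i' = x_i − (cap_i+1)): x_1 ≥ 8 gives C(2,2) = 1; x_2 ≥ 4 gives C(6,2) = 15; x_3 ≥ 4 gives C(6,2) = 15. Together 31.
Add back pairs where two caps are both exceeded: 0 + 0 + 1 = 1.
By inclusion–exclusion the count is 45 − 31 + 1 = 15.

15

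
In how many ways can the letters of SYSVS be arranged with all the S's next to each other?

Treat the 3 copies of S as a single block. The multiset to arrange is then {SSS, V, Y}, 3 items in all.
All 3 items are distinct, so there are (3)! = 6 arrangements.

6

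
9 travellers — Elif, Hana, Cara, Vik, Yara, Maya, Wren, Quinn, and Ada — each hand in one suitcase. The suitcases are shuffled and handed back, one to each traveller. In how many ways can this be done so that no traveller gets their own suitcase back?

Let Aᵢ be the assignments in which traveller i gets their own suitcase. We want the size of the complement of A₁∪…∪A_9.
By inclusion–exclusion this is Σ_{j=0}^{9} (−1)^j C(9,j)·(9−j)!.
Computing: 362880 − 362880 + 181440 − 60480 + 15120 − 3024 + 504 − 72 + 9 − 1 = 133496.

133496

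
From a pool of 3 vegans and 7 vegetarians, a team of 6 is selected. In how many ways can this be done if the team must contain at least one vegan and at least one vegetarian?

203

With no constraint there are C(10,6) = 210 possible selections.
Subtract selections that omit an entire group: no vegans → C(7,6) = 7; no vegetarians → C(3,6) = 0.
Both groups omitted at once is impossible, so 210 − 7 = 203.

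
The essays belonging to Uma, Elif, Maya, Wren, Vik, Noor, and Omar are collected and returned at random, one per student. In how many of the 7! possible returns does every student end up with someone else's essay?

Let Aᵢ be the assignments in which student i gets their own essay. We want the size of the complement of A₁∪…∪A_7.
By inclusion–exclusion this is Σ_{j=0}^{7} (−1)^j C(7,j)·(7−j)!.
Computing: 5040 − 5040 + 2520 − 840 + 210 − 42 + 7 − 1 = 1854.

1854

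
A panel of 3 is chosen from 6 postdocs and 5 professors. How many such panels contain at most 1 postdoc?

70

Split by how many postdocs are chosen (0 through 1).
Sum: C(6,0)·C(5,3) + C(6,1)·C(5,2) = 10 + 60 = 70.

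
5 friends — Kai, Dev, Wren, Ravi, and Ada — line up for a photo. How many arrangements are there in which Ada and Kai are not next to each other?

72

There are 5! = 120 arrangements in all. If Ada and Kai are adjacent, merging them into one block gives 2·(4)! = 48 arrangements.
Complementary counting: 120 − 48 = 72.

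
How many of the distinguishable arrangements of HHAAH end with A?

4

With the last slot taken by A, it remains to arrange the other 4 letters (HHAH).
Those 4 letters have H appearing 3 times, giving (4)!/(3!) = 4.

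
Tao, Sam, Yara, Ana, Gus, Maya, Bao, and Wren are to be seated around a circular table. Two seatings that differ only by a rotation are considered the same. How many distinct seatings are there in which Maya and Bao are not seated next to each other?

All circular seatings of 8 people number (7)! = 5040.
Seatings with Maya beside Bao: treat them as a block with 2 internal orders, giving 2 × (6)! = 1440.
Subtracting, 5040 − 1440 = 3600.

3600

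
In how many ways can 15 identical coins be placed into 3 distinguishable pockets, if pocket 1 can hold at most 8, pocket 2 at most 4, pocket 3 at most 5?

Without the upper bounds there are C(17,2) = 136 ways to split 15 among 3 pockets.
Subtract solutions that violate a single cap (substitute x_i' = x_i − (cap_i+1)): x_1 ≥ 9 gives C(8,2) = 28; x_2 ≥ 5 gives C(12,2) = 66; x_3 ≥ 6 gives C(11,2) = 55. Together 149.
Add back pairs where two caps are both exceeded: 3 + 1 + 15 = 19.
By inclusion–exclusion the count is 136 − 149 + 19 = 6.

6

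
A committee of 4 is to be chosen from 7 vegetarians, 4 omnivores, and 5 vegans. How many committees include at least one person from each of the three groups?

With no constraint there are C(16,4) = 1820 possible selections.
Subtract selections that omit an entire group: no vegetarians → C(9,4) = 126; no omnivores → C(12,4) = 495; no vegans → C(11,4) = 330.
Add back selections omitting two groups (i.e. drawn from a single group): C(7,4) + C(4,4) + C(5,4) = 41.
By inclusion–exclusion: 1820 − 951 + 41 = 910.

910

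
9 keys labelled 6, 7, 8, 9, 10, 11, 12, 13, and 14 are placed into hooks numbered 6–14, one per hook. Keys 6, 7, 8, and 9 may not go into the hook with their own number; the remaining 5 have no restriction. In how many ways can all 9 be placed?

Let Aᵢ (for 6 ≤ i ≤ 9) be the placements that put key i in its forbidden hook. Any j of these fix j positions, leaving (9−j)! ways to fill the rest, and there are C(4,j) ways to pick which j.
By inclusion–exclusion, the number of valid placements is Σ_{j=0}^{4} (−1)^j C(4,j)·(9−j)!.
Computing: 362880 − 161280 + 30240 − 2880 + 120 = 229080.

229080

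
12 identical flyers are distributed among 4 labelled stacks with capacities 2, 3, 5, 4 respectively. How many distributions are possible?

10

Without the upper bounds there are C(15,3) = 455 ways to split 12 among 4 stacks.
Subtract solutions that violate a single cap (substitute x_i' = x_i − (cap_i+1)): x_1 ≥ 3 gives C(12,3) = 220; x_2 ≥ 4 gives C(11,3) = 165; x_3 ≥ 6 gives C(9,3) = 84; x_4 ≥ 5 gives C(10,3) = 120. Together 589.
Add back pairs where two caps are both exceeded: 56 + 20 + 35 + 10 + 20 + 4 = 145.
Subtract triples: 0 + 1 + 0 + 0 = 1.
By inclusion–exclusion the count is 455 − 589 + 145 − 1 = 10.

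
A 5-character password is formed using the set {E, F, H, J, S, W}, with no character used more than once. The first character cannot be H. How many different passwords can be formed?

600

The first character has 6−1 = 5 choices (anything except H).
The remaining 4 characters are filled from the other 5 symbols without repetition: 5 × 4 × 3 × 2 = 120.
Total: 5 × 120 = 600.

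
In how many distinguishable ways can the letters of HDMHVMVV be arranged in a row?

1680

HDMHVMVV has 8 letters with H appearing twice, M appearing twice, and V appearing 3 times.
The number of distinct arrangements is 8!/(3!·2!·2!) = 40320/24 = 1680.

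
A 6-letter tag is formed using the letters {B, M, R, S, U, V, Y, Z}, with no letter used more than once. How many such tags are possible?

This is a permutation of 6 out of 8: P(8,6) = 8!/2!.
8 × 7 × 6 × 5 × 4 × 3 = 20160.

20160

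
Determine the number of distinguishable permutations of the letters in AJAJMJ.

60

The 6 letters of AJAJMJ have repeats: A appearing twice and J appearing 3 times.
So there are 6! / (3!·2!) = 60 distinguishable arrangements.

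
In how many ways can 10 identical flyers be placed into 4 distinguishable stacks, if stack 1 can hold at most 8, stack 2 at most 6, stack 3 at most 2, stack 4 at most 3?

79

Without the upper bounds there are C(13,3) = 286 ways to split 10 among 4 stacks.
Subtract solutions that violate a single cap (substitute x_i' = x_i − (cap_i+1)): x_1 ≥ 9 gives C(4,3) = 4; x_2 ≥ 7 gives C(6,3) = 20; x_3 ≥ 3 gives C(10,3) = 120; x_4 ≥ 4 gives C(9,3) = 84. Together 228.
Add back pairs where two caps are both exceeded: 0 + 0 + 0 + 1 + 0 + 20 = 21.
By inclusion–exclusion the count is 286 − 228 + 21 = 79.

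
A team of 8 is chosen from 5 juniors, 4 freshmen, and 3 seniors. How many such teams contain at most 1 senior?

117

Split by how many seniors are chosen (0 through 1).
Sum: C(3,0)·C(9,8) + C(3,1)·C(9,7) = 9 + 108 = 117.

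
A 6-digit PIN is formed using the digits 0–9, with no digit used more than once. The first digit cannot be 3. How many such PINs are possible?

The first digit has 10−1 = 9 choices (anything except 3).
The remaining 5 digits are filled from the other 9 symbols without repetition: 9 × 8 × 7 × 6 × 5 = 15120.
Total: 9 × 15120 = 136080.

136080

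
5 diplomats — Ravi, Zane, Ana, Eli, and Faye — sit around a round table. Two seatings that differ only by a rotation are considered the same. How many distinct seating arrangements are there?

Around a circle, 5 distinct people have 5!/5 = (4)! = 24 rotationally distinct seatings.

24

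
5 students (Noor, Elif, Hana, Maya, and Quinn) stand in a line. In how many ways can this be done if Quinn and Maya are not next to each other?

Of the 5! = 120 arrangements, those with Quinn and Maya adjacent number 2 × 4! = 48 (treat the pair as a block with 2 internal orders).
So 120 − 48 = 72 arrangements keep them apart.

72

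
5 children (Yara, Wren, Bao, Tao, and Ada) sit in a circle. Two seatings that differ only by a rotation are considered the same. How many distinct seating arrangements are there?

Seat Yara anywhere (absorbing the rotational symmetry), then permute the other 4: (4)! = 24.

24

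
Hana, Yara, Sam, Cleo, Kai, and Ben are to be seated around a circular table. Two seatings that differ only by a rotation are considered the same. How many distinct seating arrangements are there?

120

Around a circle, 6 distinct people have 6!/6 = (5)! = 120 rotationally distinct seatings.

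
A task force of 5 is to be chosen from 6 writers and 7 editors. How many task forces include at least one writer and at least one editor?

1260

Unrestricted: C(13,5) = 1287 ways to pick any 5 of the 13.
Selections missing a whole group: no writers → C(7,5) = 21; no editors → C(6,5) = 6.
Both groups omitted at once is impossible, so 1287 − 27 = 1260.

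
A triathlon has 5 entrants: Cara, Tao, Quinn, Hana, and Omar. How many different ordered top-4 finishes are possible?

There are 5 choices for 1st place, 4 for 2nd, and so on down to 2 for position 4.
That gives 5 × 4 × 3 × 2 = 120.

120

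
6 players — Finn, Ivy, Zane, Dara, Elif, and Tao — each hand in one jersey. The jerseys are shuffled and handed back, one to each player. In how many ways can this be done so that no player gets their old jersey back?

265

This is the derangement count D_6: permutations of 6 items with no fixed point.
By inclusion–exclusion this is Σ_{j=0}^{6} (−1)^j C(6,j)·(6−j)!.
Computing: 720 − 720 + 360 − 120 + 30 − 6 + 1 = 265.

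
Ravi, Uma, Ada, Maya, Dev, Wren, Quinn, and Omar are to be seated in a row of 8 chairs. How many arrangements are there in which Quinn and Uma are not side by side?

There are 8! = 40320 arrangements in all. If Quinn and Uma are adjacent, merging them into one block gives 2·(7)! = 10080 arrangements.
So 40320 − 10080 = 30240 arrangements keep them apart.

30240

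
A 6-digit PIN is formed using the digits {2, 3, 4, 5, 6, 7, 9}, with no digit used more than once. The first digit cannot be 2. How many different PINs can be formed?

The first digit has 7−1 = 6 choices (anything except 2).
The remaining 5 digits are filled from the other 6 symbols without repetition: 6 × 5 × 4 × 3 × 2 = 720.
Total: 6 × 720 = 4320.

4320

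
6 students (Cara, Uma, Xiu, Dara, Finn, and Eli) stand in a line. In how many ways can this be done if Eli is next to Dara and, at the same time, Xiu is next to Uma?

96

Treat {Eli,Dara} as one block (2 orders) and {Xiu,Uma} as another (2 orders).
That leaves 4 units to arrange: 2 × 2 × 4! = 4 × 24 = 96.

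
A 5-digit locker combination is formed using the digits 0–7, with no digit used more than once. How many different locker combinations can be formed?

6720

This is a permutation of 5 out of 8: P(8,5) = 8!/3!.
8 × 7 × 6 × 5 × 4 = 6720.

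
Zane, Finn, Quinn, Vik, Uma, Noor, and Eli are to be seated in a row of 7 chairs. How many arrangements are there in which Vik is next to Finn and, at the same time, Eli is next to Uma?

Treat {Vik,Finn} as one block (2 orders) and {Eli,Uma} as another (2 orders).
That leaves 5 units to arrange: 2 × 2 × 5! = 4 × 120 = 480.

480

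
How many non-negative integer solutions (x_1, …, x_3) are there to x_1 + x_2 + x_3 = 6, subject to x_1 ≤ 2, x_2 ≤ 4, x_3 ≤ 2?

6

By stars and bars, unrestricted non-negative solutions to x_1+…+x_3 = 6 number C(6+2,2) = 28.
Subtract solutions that violate a single cap (substitute x_i' = x_i − (cap_i+1)): x_1 ≥ 3 gives C(5,2) = 10; x_2 ≥ 5 gives C(3,2) = 3; x_3 ≥ 3 gives C(5,2) = 10. Together 23.
Add back pairs where two caps are both exceeded: 0 + 1 + 0 = 1.
By inclusion–exclusion the count is 28 − 23 + 1 = 6.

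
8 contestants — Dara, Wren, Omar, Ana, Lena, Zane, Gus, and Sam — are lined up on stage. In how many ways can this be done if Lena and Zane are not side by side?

30240

Of the 8! = 40320 arrangements, those with Lena and Zane adjacent number 2 × 7! = 10080 (treat the pair as a block with 2 internal orders).
Complementary counting: 40320 − 10080 = 30240.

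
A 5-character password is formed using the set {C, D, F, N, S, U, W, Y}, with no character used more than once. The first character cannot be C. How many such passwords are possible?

5880

The first character has 8−1 = 7 choices (anything except C).
The remaining 4 characters are filled from the other 7 symbols without repetition: 7 × 6 × 5 × 4 = 840.
Total: 7 × 840 = 5880.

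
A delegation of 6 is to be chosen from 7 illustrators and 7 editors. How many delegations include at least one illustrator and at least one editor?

2989

With no constraint there are C(14,6) = 3003 possible selections.
Subtract selections that omit an entire group: no illustrators → C(7,6) = 7; no editors → C(7,6) = 7.
Both groups omitted at once is impossible, so 3003 − 14 = 2989.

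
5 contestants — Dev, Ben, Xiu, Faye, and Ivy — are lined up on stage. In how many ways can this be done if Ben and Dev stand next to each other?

Glue Ben and Dev into one block (2 internal orders), leaving 4 units to arrange in a row.
That gives 2 × 4! = 2 × 24 = 48.

48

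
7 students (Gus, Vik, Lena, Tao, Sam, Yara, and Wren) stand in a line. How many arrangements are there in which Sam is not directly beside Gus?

There are 7! = 5040 arrangements in all. If Sam and Gus are adjacent, merging them into one block gives 2·(6)! = 1440 arrangements.
Complementary counting: 5040 − 1440 = 3600.

3600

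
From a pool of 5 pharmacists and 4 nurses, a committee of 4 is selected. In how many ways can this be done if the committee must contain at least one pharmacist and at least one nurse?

120

Unrestricted: C(9,4) = 126 ways to pick any 4 of the 9.
Selections missing a whole group: no pharmacists → C(4,4) = 1; no nurses → C(5,4) = 5.
Both groups omitted at once is impossible, so 126 − 6 = 120.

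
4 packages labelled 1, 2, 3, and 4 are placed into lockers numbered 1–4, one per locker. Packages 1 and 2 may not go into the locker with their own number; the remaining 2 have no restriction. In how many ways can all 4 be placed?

Let Aᵢ (for i ∈ {1, 2}) be the placements that put package i in its forbidden locker. Any j of these fix j positions, leaving (4−j)! ways to fill the rest, and there are C(2,j) ways to pick which j.
By inclusion–exclusion, the number of valid placements is Σ_{j=0}^{2} (−1)^j C(2,j)·(4−j)!.
Computing: 24 − 12 + 2 = 14.

14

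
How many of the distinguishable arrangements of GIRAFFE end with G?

Fix G in the last position and arrange the remaining 6 letters.
Those 6 letters have F appearing twice, giving (6)!/(2!) = 360.

360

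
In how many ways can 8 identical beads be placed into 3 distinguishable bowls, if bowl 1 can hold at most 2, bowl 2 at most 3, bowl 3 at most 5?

6

Ignoring the caps, the number of non-negative solutions to x_1+…+x_3 = 8 is C(10,2) = 45.
Subtract solutions that violate a single cap (substitute x_i' = x_i − (cap_i+1)): x_1 ≥ 3 gives C(7,2) = 21; x_2 ≥ 4 gives C(6,2) = 15; x_3 ≥ 6 gives C(4,2) = 6. Together 42.
Add back pairs where two caps are both exceeded: 3 + 0 + 0 = 3.
By inclusion–exclusion the count is 45 − 42 + 3 = 6.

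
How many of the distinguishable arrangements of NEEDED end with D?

20

With the last slot taken by D, it remains to arrange the other 5 letters (NEEED).
Those 5 letters have E appearing 3 times, giving (5)!/(3!) = 20.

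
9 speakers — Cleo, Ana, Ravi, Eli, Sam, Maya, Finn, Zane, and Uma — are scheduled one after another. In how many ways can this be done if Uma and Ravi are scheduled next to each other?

Treat {Uma, Ravi} as a single unit. There are 8 units to order, and the pair itself can be ordered 2 ways.
That gives 2 × 8! = 2 × 40320 = 80640.

80640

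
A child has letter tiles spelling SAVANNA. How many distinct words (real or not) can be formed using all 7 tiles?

SAVANNA has 7 letters with A appearing 3 times and N appearing twice.
Dividing 7! = 5040 by 3!·2! = 12 for the repeated letters gives 420.

420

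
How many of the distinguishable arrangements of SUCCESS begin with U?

Fix U in the first position and arrange the remaining 6 letters.
Those 6 letters have C appearing twice and S appearing 3 times, giving (6)!/(3!·2!) = 60.

60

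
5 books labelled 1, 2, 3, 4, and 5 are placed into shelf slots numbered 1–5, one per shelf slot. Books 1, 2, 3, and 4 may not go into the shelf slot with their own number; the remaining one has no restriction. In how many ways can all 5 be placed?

Let Aᵢ (for 1 ≤ i ≤ 4) be the placements that put book i in its forbidden shelf slot. Any j of these fix j positions, leaving (5−j)! ways to fill the rest, and there are C(4,j) ways to pick which j.
By inclusion–exclusion, the number of valid placements is Σ_{j=0}^{4} (−1)^j C(4,j)·(5−j)!.
Computing: 120 − 96 + 36 − 8 + 1 = 53.

53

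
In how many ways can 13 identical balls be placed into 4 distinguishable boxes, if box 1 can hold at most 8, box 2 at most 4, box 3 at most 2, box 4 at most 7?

By stars and bars, unrestricted non-negative solutions to x_1+…+x_4 = 13 number C(13+3,3) = 560.
Subtract solutions that violate a single cap (substitute x_i' = x_i − (cap_i+1)): x_1 ≥ 9 gives C(7,3) = 35; x_2 ≥ 5 gives C(11,3) = 165; x_3 ≥ 3 gives C(13,3) = 286; x_4 ≥ 8 gives C(8,3) = 56. Together 542.
Add back pairs where two caps are both exceeded: 0 + 4 + 0 + 56 + 1 + 10 = 71.
By inclusion–exclusion the count is 560 − 542 + 71 = 89.

89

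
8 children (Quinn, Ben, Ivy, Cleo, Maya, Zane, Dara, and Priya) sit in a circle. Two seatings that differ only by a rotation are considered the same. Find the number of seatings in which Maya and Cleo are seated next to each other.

1440

Treat {Maya, Cleo} as one unit (2 internal orders) and seat the resulting 7 units around the table: (6)! circular arrangements.
So 2 × (6)! = 2 × 720 = 1440.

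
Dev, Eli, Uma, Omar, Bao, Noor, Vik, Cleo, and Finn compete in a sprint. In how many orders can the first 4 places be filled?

There are 9 choices for 1st place, 8 for 2nd, and so on down to 6 for position 4.
That gives 9 × 8 × 7 × 6 = 3024.

3024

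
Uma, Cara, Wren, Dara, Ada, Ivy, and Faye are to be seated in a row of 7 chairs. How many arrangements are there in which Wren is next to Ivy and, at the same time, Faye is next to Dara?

Treat {Wren,Ivy} as one block (2 orders) and {Faye,Dara} as another (2 orders).
That leaves 5 units to arrange: 2 × 2 × 5! = 4 × 120 = 480.

480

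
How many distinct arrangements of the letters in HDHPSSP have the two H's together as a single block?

Treat the 2 copies of H as a single block. The multiset to arrange is then {HH, D, P, P, S, S}, 6 items in all.
That gives (6)!/(2!·2!) = 180 arrangements.

180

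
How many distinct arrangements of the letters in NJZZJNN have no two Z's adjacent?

Total arrangements of NJZZJNN: 7!/(3!·2!·2!) = 210.
Arrangements with the Z's together: treat ZZ as one letter, giving (6)!/(3!·2!) = 60.
Subtracting, 210 − 60 = 150 arrangements keep the Z's apart.

150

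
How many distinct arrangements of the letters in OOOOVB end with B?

5

With the last slot taken by B, it remains to arrange the other 5 letters (OOOOV).
Those 5 letters have O appearing 4 times, giving (5)!/(4!) = 5.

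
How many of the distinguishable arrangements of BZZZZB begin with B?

5

Fix B in the first position and arrange the remaining 5 letters.
Those 5 letters have Z appearing 4 times, giving (5)!/(4!) = 5.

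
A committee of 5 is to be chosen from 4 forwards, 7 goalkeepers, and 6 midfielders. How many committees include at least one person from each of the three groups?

With no constraint there are C(17,5) = 6188 possible selections.
Subtract selections that omit an entire group: no forwards → C(13,5) = 1287; no goalkeepers → C(10,5) = 252; no midfielders → C(11,5) = 462.
Add back selections omitting two groups (i.e. drawn from a single group): C(4,5) + C(7,5) + C(6,5) = 27.
By inclusion–exclusion: 6188 − 2001 + 27 = 4214.

4214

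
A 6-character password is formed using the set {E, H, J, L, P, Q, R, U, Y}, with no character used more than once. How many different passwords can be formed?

60480

With no repetition, fill the 6 characters in order: 9 choices, then 8, down to 4.
9 × 8 × 7 × 6 × 5 × 4 = 60480.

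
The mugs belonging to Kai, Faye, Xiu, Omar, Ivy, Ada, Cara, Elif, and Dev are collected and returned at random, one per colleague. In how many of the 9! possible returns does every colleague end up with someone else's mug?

133496

Count assignments avoiding every fixed point. For any j of the 9 colleagues fixed to their own mug, the other 9−j can be arranged in (9−j)! ways.
By inclusion–exclusion this is Σ_{j=0}^{9} (−1)^j C(9,j)·(9−j)!.
Computing: 362880 − 362880 + 181440 − 60480 + 15120 − 3024 + 504 − 72 + 9 − 1 = 133496.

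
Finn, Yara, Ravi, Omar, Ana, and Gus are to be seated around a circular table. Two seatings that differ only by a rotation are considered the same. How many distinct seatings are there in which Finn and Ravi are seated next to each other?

48

Glue Finn and Ravi into a block (2 internal orders). Seating 5 units around a circle gives (4)! arrangements.
So 2 × (4)! = 2 × 24 = 48.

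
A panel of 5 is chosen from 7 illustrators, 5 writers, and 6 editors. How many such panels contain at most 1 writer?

4862

Split by how many writers are chosen (0 through 1).
Sum: C(5,0)·C(13,5) + C(5,1)·C(13,4) = 1287 + 3575 = 4862.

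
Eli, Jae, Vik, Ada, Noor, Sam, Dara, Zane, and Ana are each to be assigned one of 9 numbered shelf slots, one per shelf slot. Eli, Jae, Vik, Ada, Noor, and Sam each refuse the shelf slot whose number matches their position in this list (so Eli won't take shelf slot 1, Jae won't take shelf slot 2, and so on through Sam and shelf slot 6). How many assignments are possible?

183822

Let Aᵢ (for 1 ≤ i ≤ 6) be the placements that put person i in their forbidden shelf slot. Any j of these fix j positions, leaving (9−j)! ways to fill the rest, and there are C(6,j) ways to pick which j.
By inclusion–exclusion, the number of valid placements is Σ_{j=0}^{6} (−1)^j C(6,j)·(9−j)!.
Computing: 362880 − 241920 + 75600 − 14400 + 1800 − 144 + 6 = 183822.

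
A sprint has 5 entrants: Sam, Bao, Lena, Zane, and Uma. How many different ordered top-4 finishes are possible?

120

There are 5 choices for 1st place, 4 for 2nd, and so on down to 2 for position 4.
That gives 5 × 4 × 3 × 2 = 120.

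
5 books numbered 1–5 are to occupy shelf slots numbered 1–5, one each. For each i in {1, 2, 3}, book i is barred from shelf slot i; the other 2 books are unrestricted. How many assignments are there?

Let Aᵢ (for i ∈ {1, 2, 3}) be the placements that put book i in its forbidden shelf slot. Any j of these fix j positions, leaving (5−j)! ways to fill the rest, and there are C(3,j) ways to pick which j.
By inclusion–exclusion, the number of valid placements is Σ_{j=0}^{3} (−1)^j C(3,j)·(5−j)!.
Computing: 120 − 72 + 18 − 2 = 64.

64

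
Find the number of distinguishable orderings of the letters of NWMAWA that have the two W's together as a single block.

60

Treat the 2 copies of W as a single block. The multiset to arrange is then {WW, A, A, M, N}, 5 items in all.
That gives (5)!/(2!) = 60 arrangements.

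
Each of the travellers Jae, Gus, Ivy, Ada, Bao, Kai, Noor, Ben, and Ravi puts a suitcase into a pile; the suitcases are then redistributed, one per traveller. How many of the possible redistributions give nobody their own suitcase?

133496

Count assignments avoiding every fixed point. For any j of the 9 travellers fixed to their own suitcase, the other 9−j can be arranged in (9−j)! ways.
By inclusion–exclusion this is Σ_{j=0}^{9} (−1)^j C(9,j)·(9−j)!.
Computing: 362880 − 362880 + 181440 − 60480 + 15120 − 3024 + 504 − 72 + 9 − 1 = 133496.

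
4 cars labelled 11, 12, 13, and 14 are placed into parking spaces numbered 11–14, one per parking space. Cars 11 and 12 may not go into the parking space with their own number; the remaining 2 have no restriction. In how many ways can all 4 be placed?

14

Let Aᵢ (for i ∈ {11, 12}) be the placements that put car i in its forbidden parking space. Any j of these fix j positions, leaving (4−j)! ways to fill the rest, and there are C(2,j) ways to pick which j.
By inclusion–exclusion, the number of valid placements is Σ_{j=0}^{2} (−1)^j C(2,j)·(4−j)!.
Computing: 24 − 12 + 2 = 14.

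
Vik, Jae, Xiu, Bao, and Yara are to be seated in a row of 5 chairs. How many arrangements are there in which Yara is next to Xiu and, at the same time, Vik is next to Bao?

Treat {Yara,Xiu} as one block (2 orders) and {Vik,Bao} as another (2 orders).
That leaves 3 units to arrange: 2 × 2 × 3! = 4 × 6 = 24.

24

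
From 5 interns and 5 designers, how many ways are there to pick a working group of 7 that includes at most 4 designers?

Split by how many designers are chosen (0 through 4).
Sum: C(5,0)·C(5,7) + C(5,1)·C(5,6) + C(5,2)·C(5,5) + C(5,3)·C(5,4) + C(5,4)·C(5,3) = 0 + 0 + 10 + 50 + 50 = 110.

110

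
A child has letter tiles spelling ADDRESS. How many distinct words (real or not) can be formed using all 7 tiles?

1260

Letter multiplicities in ADDRESS: A×1, D×2, E×1, R×1, S×2.
The number of distinct arrangements is 7!/(2!·2!) = 5040/4 = 1260.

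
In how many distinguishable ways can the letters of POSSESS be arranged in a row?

210

POSSESS has 7 letters with S appearing 4 times.
Dividing 7! = 5040 by 4! = 24 for the repeated letters gives 210.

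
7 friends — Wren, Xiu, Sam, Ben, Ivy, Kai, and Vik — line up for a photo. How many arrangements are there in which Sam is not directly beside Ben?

There are 7! = 5040 arrangements in all. If Sam and Ben are adjacent, merging them into one block gives 2·(6)! = 1440 arrangements.
So 5040 − 1440 = 3600 arrangements keep them apart.

3600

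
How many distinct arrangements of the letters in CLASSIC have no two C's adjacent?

900

There are 7!/(2!·2!) = 1260 arrangements of CLASSIC in total.
Arrangements with the C's together: treat CC as one letter, giving (6)!/(2!) = 360.
Subtracting, 1260 − 360 = 900 arrangements keep the C's apart.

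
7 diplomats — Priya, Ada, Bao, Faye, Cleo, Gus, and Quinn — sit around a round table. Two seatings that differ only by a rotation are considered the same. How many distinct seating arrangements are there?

Fix one person's seat to break rotational symmetry; the remaining 6 people can be arranged in (6)! = 720 ways.

720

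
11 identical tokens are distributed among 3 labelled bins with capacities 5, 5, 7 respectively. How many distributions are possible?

By stars and bars, unrestricted non-negative solutions to x_1+…+x_3 = 11 number C(11+2,2) = 78.
Subtract solutions that violate a single cap (substitute x_i' = x_i − (cap_i+1)): x_1 ≥ 6 gives C(7,2) = 21; x_2 ≥ 6 gives C(7,2) = 21; x_3 ≥ 8 gives C(5,2) = 10. Together 52.
No two caps can be exceeded simultaneously, so the pair terms are all 0.
By inclusion–exclusion the count is 78 − 52 + 0 = 26.

26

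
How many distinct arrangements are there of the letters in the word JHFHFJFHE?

5040

Letter multiplicities in JHFHFJFHE: E×1, F×3, H×3, J×2.
Dividing 9! = 362880 by 3!·3!·2! = 72 for the repeated letters gives 5040.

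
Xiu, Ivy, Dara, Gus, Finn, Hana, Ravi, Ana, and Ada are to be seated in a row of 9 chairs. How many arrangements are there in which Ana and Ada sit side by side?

Treat {Ana, Ada} as a single unit. There are 8 units to order, and the pair itself can be ordered 2 ways.
So the count is 2·(8)! = 80640.

80640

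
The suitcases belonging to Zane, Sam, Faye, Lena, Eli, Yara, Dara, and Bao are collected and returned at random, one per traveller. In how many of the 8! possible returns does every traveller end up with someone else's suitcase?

14833

This is the derangement count D_8: permutations of 8 items with no fixed point.
By inclusion–exclusion this is Σ_{j=0}^{8} (−1)^j C(8,j)·(8−j)!.
Computing: 40320 − 40320 + 20160 − 6720 + 1680 − 336 + 56 − 8 + 1 = 14833.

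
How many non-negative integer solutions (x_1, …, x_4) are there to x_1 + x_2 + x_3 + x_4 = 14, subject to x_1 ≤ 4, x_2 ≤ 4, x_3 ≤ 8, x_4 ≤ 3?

By stars and bars, unrestricted non-negative solutions to x_1+…+x_4 = 14 number C(14+3,3) = 680.
Subtract solutions that violate a single cap (substitute x_i' = x_i − (cap_i+1)): x_1 ≥ 5 gives C(12,3) = 220; x_2 ≥ 5 gives C(12,3) = 220; x_3 ≥ 9 gives C(8,3) = 56; x_4 ≥ 4 gives C(13,3) = 286. Together 782.
Add back pairs where two caps are both exceeded: 35 + 1 + 56 + 1 + 56 + 4 = 153.
Subtract triples: 0 + 1 + 0 + 0 = 1.
By inclusion–exclusion the count is 680 − 782 + 153 − 1 = 50.

50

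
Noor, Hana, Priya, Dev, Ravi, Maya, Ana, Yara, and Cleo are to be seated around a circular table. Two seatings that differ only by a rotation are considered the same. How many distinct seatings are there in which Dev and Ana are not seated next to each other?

30240

All circular seatings of 9 people number (8)! = 40320.
Those with Dev next to Ana: fuse the pair into one unit and seat 8 units around a circle — 2·(7)! = 10080.
Subtracting, 40320 − 10080 = 30240.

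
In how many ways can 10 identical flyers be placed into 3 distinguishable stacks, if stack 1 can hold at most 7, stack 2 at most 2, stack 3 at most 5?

By stars and bars, unrestricted non-negative solutions to x_1+…+x_3 = 10 number C(10+2,2) = 66.
Subtract solutions that violate a single cap (substitute x_i' = x_i − (cap_i+1)): x_1 ≥ 8 gives C(4,2) = 6; x_2 ≥ 3 gives C(9,2) = 36; x_3 ≥ 6 gives C(6,2) = 15. Together 57.
Add back pairs where two caps are both exceeded: 0 + 0 + 3 = 3.
By inclusion–exclusion the count is 66 − 57 + 3 = 12.

12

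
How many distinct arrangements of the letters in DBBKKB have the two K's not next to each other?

Total arrangements of DBBKKB: 6!/(3!·2!) = 60.
Arrangements with the K's together: treat KK as one letter, giving (5)!/(3!) = 20.
Subtracting, 60 − 20 = 40 arrangements keep the K's apart.

40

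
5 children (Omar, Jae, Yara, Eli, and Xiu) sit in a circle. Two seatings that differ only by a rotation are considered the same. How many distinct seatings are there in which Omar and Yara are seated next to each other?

Glue Omar and Yara into a block (2 internal orders). Seating 4 units around a circle gives (3)! arrangements.
So 2 × (3)! = 2 × 6 = 12.

12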